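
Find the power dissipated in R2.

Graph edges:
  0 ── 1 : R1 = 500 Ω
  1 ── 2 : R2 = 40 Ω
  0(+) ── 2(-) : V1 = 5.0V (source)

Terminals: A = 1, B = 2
Nodal analysis, taking node 2 as the 0 V reference.
Source V1 fixes V_0 = 5 V.
KCL at each unknown node (sum of currents leaving = 0; resistances in Ω):
  Node 1: (V_1 - 5)/500 + (V_1 - 0)/40 = 0
Collecting terms: 0.027 × V_1 = 0.01  =>  V_1 = 0.3704 V
I_R2 = (V_1 - V_2)/R2 = (0.3704 - 0)/40 = 0.009259 A
P_R2 = I_R2² × R2 = (0.009259)² × 40 = 0.003429 W

Final answer: 0.003429 W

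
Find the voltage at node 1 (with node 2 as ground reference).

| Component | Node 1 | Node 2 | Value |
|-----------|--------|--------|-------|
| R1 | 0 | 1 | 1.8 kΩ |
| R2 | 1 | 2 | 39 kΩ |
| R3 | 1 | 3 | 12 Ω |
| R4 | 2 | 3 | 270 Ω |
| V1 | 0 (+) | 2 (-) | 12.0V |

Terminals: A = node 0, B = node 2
Nodal analysis, taking node 2 as the 0 V reference.
Source V1 fixes V_0 = 12 V.
KCL at each unknown node (sum of currents leaving = 0; resistances in Ω):
  Node 1: (V_1 - 12)/1800 + (V_1 - 0)/39000 + (V_1 - V_3)/12 = 0
  Node 3: (V_3 - V_1)/12 + (V_3 - 0)/270 = 0
Collecting terms (coefficients in siemens):
  0.08391·V_1 - 0.08333·V_3 = 0.006667
  0.08704·V_3 - 0.08333·V_1 = 0
Determinant D = (0.08391)(0.08704) - (-0.08333)(-0.08333) = 0.0003592
V_1 = [(0.006667)(0.08704) - (-0.08333)(0)]/D = 1.615 V
V_3 = [(0.08391)(0) - (0.006667)(-0.08333)]/D = 1.547 V
The requested potential is V_1 = 1.615 V.

Final answer: V_1 = 1.615 V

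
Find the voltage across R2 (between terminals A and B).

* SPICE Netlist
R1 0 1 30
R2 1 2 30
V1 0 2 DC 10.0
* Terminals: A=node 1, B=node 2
R1 and R2 are in series across V1 (node 0 → node 1 → node 2), and the output A–B is taken across R2, so this is a voltage divider.
Series current: I = V1/(R1 + R2) = 10/(30 + 30) = 10/60 = 0.1667 A
V_R2 = I × R2 = V1 × R2/(R1 + R2) = 10 × 30/60 = 5 V

Final answer: 5 V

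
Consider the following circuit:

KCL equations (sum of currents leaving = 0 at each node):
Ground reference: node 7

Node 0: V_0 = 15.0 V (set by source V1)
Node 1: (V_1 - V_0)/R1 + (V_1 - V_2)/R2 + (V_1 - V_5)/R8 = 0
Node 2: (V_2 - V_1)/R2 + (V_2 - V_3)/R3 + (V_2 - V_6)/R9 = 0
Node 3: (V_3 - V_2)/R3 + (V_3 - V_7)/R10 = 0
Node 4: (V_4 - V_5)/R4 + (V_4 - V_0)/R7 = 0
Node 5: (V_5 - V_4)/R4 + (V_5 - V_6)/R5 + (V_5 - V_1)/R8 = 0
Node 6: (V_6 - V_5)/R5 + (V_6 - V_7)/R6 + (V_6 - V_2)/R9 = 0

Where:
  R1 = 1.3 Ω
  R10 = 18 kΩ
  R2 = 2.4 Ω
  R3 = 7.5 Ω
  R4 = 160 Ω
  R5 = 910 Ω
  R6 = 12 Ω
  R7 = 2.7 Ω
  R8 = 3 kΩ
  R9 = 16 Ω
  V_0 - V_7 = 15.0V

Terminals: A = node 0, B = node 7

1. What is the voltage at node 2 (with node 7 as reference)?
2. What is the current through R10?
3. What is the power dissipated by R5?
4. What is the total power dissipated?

Nodal analysis, taking node 7 as the 0 V reference.
Source V1 fixes V_0 = 15 V.
KCL at each unknown node (sum of currents leaving = 0; resistances in Ω):
  Node 1: (V_1 - 15)/1.3 + (V_1 - V_2)/2.4 + (V_1 - V_5)/3000 = 0
  Node 2: (V_2 - V_1)/2.4 + (V_2 - V_3)/7.5 + (V_2 - V_6)/16 = 0
  Node 3: (V_3 - V_2)/7.5 + (V_3 - 0)/18000 = 0
  Node 4: (V_4 - V_5)/160 + (V_4 - 15)/2.7 = 0
  Node 5: (V_5 - V_4)/160 + (V_5 - V_6)/910 + (V_5 - V_1)/3000 = 0
  Node 6: (V_6 - V_5)/910 + (V_6 - 0)/12 + (V_6 - V_2)/16 = 0
Collecting terms (coefficients in siemens):
  1.186·V_1 - 0.4167·V_2 - 0.0003333·V_5 = 11.54
  0.6125·V_2 - 0.4167·V_1 - 0.1333·V_3 - 0.0625·V_6 = 0
  0.1334·V_3 - 0.1333·V_2 = 0
  0.3766·V_4 - 0.00625·V_5 = 5.556
  0.007682·V_5 - 0.0003333·V_1 - 0.00625·V_4 - 0.001099·V_6 = 0
  0.1469·V_6 - 0.0625·V_2 - 0.001099·V_5 = 0
Solving these 6 simultaneous equations (Gaussian elimination) gives:
  V_1 = 14.39 V, V_2 = 13.26 V, V_3 = 13.25 V, V_4 = 14.98 V
  V_5 = 13.63 V, V_6 = 5.742 V
Part 1:
  Read off the nodal solution: V_2 = 13.26 V
Part 2:
  I_R10 = (V_3 - V_7)/R10 = (13.25 - 0)/18000 = 0.0007363 A
  Magnitude: I_R10 = 0.0007363 A
Part 3:
  I_R5 = (V_5 - V_6)/R5 = (13.63 - 5.742)/910 = 0.008669 A
  P_R5 = I_R5² × R5 = (0.008669)² × 910 = 0.06839 W
Part 4:
  Power in each resistor, P = (ΔV)²/R:
    P_R1 = (15 - 14.39)²/1.3 = 0.2881 W
    P_R2 = (14.39 - 13.26)²/2.4 = 0.5314 W
    P_R3 = (13.26 - 13.25)²/7.5 = 0.000004066 W
    P_R4 = (14.98 - 13.63)²/160 = 0.01133 W
    P_R5 = (13.63 - 5.742)²/910 = 0.06839 W
    P_R6 = (5.742 - 0)²/12 = 2.747 W
    P_R7 = (15 - 14.98)²/2.7 = 0.0001913 W
    P_R8 = (14.39 - 13.63)²/3000 = 0.0001912 W
    P_R9 = (13.26 - 5.742)²/16 = 3.532 W
    P_R10 = (13.25 - 0)²/18000 = 0.009758 W
  P_total = P_R1 + P_R2 + P_R3 + P_R4 + P_R5 + P_R6 + P_R7 + P_R8 + P_R9 + P_R10 = 7.188 W

Final answers:
1. V_2 = 13.26 V
2. I_R10 = 0.0007363 A
3. P_R5 = 0.06839 W
4. P_total = 7.188 W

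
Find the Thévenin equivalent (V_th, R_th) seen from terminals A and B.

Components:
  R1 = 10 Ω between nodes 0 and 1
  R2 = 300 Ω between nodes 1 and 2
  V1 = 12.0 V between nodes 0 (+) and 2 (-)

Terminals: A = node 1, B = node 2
Step 1 — V_th is the open-circuit voltage V_A - V_B (nothing connected across the terminals).
Nodal analysis, taking node 2 as the 0 V reference.
Source V1 fixes V_0 = 12 V.
KCL at each unknown node (sum of currents leaving = 0; resistances in Ω):
  Node 1: (V_1 - 12)/10 + (V_1 - 0)/300 = 0
Collecting terms: 0.1033 × V_1 = 1.2  =>  V_1 = 11.61 V
V_th = V_1 - V_2 = 11.61 - 0 = 11.61 V
Step 2 — R_th: zero the source — replace V1 by a short circuit (node 2 merges into node 0) — and find the resistance seen between A (node 1) and B (node 0).
Reduce the network between node 1 (A) and node 0 (B) by series/parallel combination:
  Rp1 = R1 ‖ R2 (parallel, both between nodes 0 and 1) = 1/(1/10 + 1/300) = 9.677 Ω
R_th = 9.677 Ω

Final answer: V_th = 11.61 V, R_th = 9.677 Ω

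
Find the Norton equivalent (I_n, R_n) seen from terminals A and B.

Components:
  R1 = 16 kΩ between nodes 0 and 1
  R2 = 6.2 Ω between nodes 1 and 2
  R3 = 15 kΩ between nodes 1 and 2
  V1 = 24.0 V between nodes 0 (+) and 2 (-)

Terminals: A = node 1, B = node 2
Find the Thévenin equivalent first; then I_n = V_th/R_th and R_n = R_th.
Step 1 — V_th is the open-circuit voltage V_A - V_B (nothing connected across the terminals).
Nodal analysis, taking node 2 as the 0 V reference.
Source V1 fixes V_0 = 24 V.
KCL at each unknown node (sum of currents leaving = 0; resistances in Ω):
  Node 1: (V_1 - 24)/16000 + (V_1 - 0)/6.2 + (V_1 - 0)/15000 = 0
Collecting terms: 0.1614 × V_1 = 0.0015  =>  V_1 = 0.009293 V
V_th = V_1 - V_2 = 0.009293 - 0 = 0.009293 V
Step 2 — R_th: zero the source — replace V1 by a short circuit (node 2 merges into node 0) — and find the resistance seen between A (node 1) and B (node 0).
Reduce the network between node 1 (A) and node 0 (B) by series/parallel combination:
  Rp1 = R1 ‖ R2 ‖ R3 (parallel, all between nodes 0 and 1) = 1/(1/16000 + 1/6.2 + 1/15000) = 6.195 Ω
R_th = 6.195 Ω
I_n = V_th/R_th = 0.009293/6.195 = 0.0015 A, and R_n = R_th = 6.195 Ω

Final answer: I_n = 0.0015 A, R_n = 6.195 Ω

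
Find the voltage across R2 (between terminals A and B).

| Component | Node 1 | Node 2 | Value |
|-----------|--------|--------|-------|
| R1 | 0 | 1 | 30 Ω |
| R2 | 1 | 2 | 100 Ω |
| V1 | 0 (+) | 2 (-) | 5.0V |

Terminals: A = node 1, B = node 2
R1 and R2 are in series across V1 (node 0 → node 1 → node 2), and the output A–B is taken across R2, so this is a voltage divider.
Series current: I = V1/(R1 + R2) = 5/(30 + 100) = 5/130 = 0.03846 A
V_R2 = I × R2 = V1 × R2/(R1 + R2) = 5 × 100/130 = 3.846 V

Final answer: 3.846 V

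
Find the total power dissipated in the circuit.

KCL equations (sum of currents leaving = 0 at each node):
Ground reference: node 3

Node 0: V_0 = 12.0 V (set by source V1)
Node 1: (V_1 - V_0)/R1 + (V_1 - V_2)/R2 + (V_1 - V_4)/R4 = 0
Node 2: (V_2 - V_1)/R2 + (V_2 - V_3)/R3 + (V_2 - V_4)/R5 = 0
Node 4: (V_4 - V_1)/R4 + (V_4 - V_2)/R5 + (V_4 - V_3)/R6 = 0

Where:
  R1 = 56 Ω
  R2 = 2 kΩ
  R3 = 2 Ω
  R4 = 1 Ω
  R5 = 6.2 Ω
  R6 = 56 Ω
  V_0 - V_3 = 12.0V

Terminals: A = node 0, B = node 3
Nodal analysis, taking node 3 as the 0 V reference.
Source V1 fixes V_0 = 12 V.
KCL at each unknown node (sum of currents leaving = 0; resistances in Ω):
  Node 1: (V_1 - 12)/56 + (V_1 - V_2)/2000 + (V_1 - V_4)/1 = 0
  Node 2: (V_2 - V_1)/2000 + (V_2 - 0)/2 + (V_2 - V_4)/6.2 = 0
  Node 4: (V_4 - V_1)/1 + (V_4 - V_2)/6.2 + (V_4 - 0)/56 = 0
Collecting terms (coefficients in siemens):
  1.018·V_1 - 0.0005·V_2 - 1·V_4 = 0.2143
  0.6618·V_2 - 0.0005·V_1 - 0.1613·V_4 = 0
  1.179·V_4 - 1·V_1 - 0.1613·V_2 = 0
Solving these 3 simultaneous equations (Gaussian elimination) gives:
  V_1 = 1.522 V, V_2 = 0.3265 V, V_4 = 1.335 V
Power in each resistor, P = (ΔV)²/R:
  P_R1 = (12 - 1.522)²/56 = 1.961 W
  P_R2 = (1.522 - 0.3265)²/2000 = 0.0007141 W
  P_R3 = (0.3265 - 0)²/2 = 0.05332 W
  P_R4 = (1.522 - 1.335)²/1 = 0.03479 W
  P_R5 = (0.3265 - 1.335)²/6.2 = 0.1641 W
  P_R6 = (0 - 1.335)²/56 = 0.03183 W
P_total = P_R1 + P_R2 + P_R3 + P_R4 + P_R5 + P_R6 = 2.245 W

Final answer: 2.245 W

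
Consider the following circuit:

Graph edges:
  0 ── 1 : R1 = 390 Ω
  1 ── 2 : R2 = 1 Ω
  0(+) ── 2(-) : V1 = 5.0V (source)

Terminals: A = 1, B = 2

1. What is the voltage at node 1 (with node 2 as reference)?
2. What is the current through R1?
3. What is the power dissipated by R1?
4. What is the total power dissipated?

Nodal analysis, taking node 2 as the 0 V reference.
Source V1 fixes V_0 = 5 V.
KCL at each unknown node (sum of currents leaving = 0; resistances in Ω):
  Node 1: (V_1 - 5)/390 + (V_1 - 0)/1 = 0
Collecting terms: 1.003 × V_1 = 0.01282  =>  V_1 = 0.01279 V
Part 1:
  Read off the nodal solution: V_1 = 0.01279 V
Part 2:
  I_R1 = (V_0 - V_1)/R1 = (5 - 0.01279)/390 = 0.01279 A
  Magnitude: I_R1 = 0.01279 A
Part 3:
  I_R1 = (V_0 - V_1)/R1 = (5 - 0.01279)/390 = 0.01279 A
  P_R1 = I_R1² × R1 = (0.01279)² × 390 = 0.06378 W
Part 4:
  Power in each resistor, P = (ΔV)²/R:
    P_R1 = (5 - 0.01279)²/390 = 0.06378 W
    P_R2 = (0.01279 - 0)²/1 = 0.0001635 W
  P_total = P_R1 + P_R2 = 0.06394 W

Final answers:
1. V_1 = 0.01279 V
2. I_R1 = 0.01279 A
3. P_R1 = 0.06378 W
4. P_total = 0.06394 W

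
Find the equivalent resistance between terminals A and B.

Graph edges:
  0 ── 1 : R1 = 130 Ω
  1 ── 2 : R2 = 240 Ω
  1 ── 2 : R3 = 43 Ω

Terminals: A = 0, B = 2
Reduce the network between node 0 (A) and node 2 (B) by series/parallel combination:
  Rp1 = R2 ‖ R3 (parallel, both between nodes 1 and 2) = 1/(1/240 + 1/43) = 36.47 Ω
  Rs1 = R1 + Rp1 (series, joined only at node 1) = 130 + 36.47 = 166.5 Ω
R_eq = 166.5 Ω

Final answer: 166.5 Ω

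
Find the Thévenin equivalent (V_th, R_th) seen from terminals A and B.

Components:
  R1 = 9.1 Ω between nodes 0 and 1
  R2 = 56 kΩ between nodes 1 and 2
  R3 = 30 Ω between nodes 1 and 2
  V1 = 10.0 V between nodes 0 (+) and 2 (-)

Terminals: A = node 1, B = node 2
Step 1 — V_th is the open-circuit voltage V_A - V_B (nothing connected across the terminals).
Nodal analysis, taking node 2 as the 0 V reference.
Source V1 fixes V_0 = 10 V.
KCL at each unknown node (sum of currents leaving = 0; resistances in Ω):
  Node 1: (V_1 - 10)/9.1 + (V_1 - 0)/56000 + (V_1 - 0)/30 = 0
Collecting terms: 0.1432 × V_1 = 1.099  =>  V_1 = 7.672 V
V_th = V_1 - V_2 = 7.672 - 0 = 7.672 V
Step 2 — R_th: zero the source — replace V1 by a short circuit (node 2 merges into node 0) — and find the resistance seen between A (node 1) and B (node 0).
Reduce the network between node 1 (A) and node 0 (B) by series/parallel combination:
  Rp1 = R1 ‖ R2 ‖ R3 (parallel, all between nodes 0 and 1) = 1/(1/9.1 + 1/56000 + 1/30) = 6.981 Ω
R_th = 6.981 Ω

Final answer: V_th = 7.672 V, R_th = 6.981 Ω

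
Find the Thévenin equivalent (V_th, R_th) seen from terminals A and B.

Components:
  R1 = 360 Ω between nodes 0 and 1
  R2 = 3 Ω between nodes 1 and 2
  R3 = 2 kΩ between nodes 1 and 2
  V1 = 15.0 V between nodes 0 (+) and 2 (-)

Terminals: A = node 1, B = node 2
Step 1 — V_th is the open-circuit voltage V_A - V_B (nothing connected across the terminals).
Nodal analysis, taking node 2 as the 0 V reference.
Source V1 fixes V_0 = 15 V.
KCL at each unknown node (sum of currents leaving = 0; resistances in Ω):
  Node 1: (V_1 - 15)/360 + (V_1 - 0)/3 + (V_1 - 0)/2000 = 0
Collecting terms: 0.3366 × V_1 = 0.04167  =>  V_1 = 0.1238 V
V_th = V_1 - V_2 = 0.1238 - 0 = 0.1238 V
Step 2 — R_th: zero the source — replace V1 by a short circuit (node 2 merges into node 0) — and find the resistance seen between A (node 1) and B (node 0).
Reduce the network between node 1 (A) and node 0 (B) by series/parallel combination:
  Rp1 = R1 ‖ R2 ‖ R3 (parallel, all between nodes 0 and 1) = 1/(1/360 + 1/3 + 1/2000) = 2.971 Ω
R_th = 2.971 Ω

Final answer: V_th = 0.1238 V, R_th = 2.971 Ω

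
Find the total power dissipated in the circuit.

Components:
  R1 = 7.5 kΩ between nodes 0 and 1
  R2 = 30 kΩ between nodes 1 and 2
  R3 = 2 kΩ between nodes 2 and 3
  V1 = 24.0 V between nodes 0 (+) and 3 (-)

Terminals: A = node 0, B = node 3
Nodal analysis, taking node 3 as the 0 V reference.
Source V1 fixes V_0 = 24 V.
KCL at each unknown node (sum of currents leaving = 0; resistances in Ω):
  Node 1: (V_1 - 24)/7500 + (V_1 - V_2)/30000 = 0
  Node 2: (V_2 - V_1)/30000 + (V_2 - 0)/2000 = 0
Collecting terms (coefficients in siemens):
  0.0001667·V_1 - 0.00003333·V_2 = 0.0032
  0.0005333·V_2 - 0.00003333·V_1 = 0
Determinant D = (0.0001667)(0.0005333) - (-0.00003333)(-0.00003333) = 0.00000008778
V_1 = [(0.0032)(0.0005333) - (-0.00003333)(0)]/D = 19.44 V
V_2 = [(0.0001667)(0) - (0.0032)(-0.00003333)]/D = 1.215 V
Power in each resistor, P = (ΔV)²/R:
  P_R1 = (24 - 19.44)²/7500 = 0.002769 W
  P_R2 = (19.44 - 1.215)²/30000 = 0.01108 W
  P_R3 = (1.215 - 0)²/2000 = 0.0007383 W
P_total = P_R1 + P_R2 + P_R3 = 0.01458 W

Final answer: 0.01458 W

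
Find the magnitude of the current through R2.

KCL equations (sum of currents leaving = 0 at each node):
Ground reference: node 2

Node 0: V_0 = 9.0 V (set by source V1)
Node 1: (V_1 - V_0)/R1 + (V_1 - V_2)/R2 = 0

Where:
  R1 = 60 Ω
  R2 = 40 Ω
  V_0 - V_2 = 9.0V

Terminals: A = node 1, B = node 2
Nodal analysis, taking node 2 as the 0 V reference.
Source V1 fixes V_0 = 9 V.
KCL at each unknown node (sum of currents leaving = 0; resistances in Ω):
  Node 1: (V_1 - 9)/60 + (V_1 - 0)/40 = 0
Collecting terms: 0.04167 × V_1 = 0.15  =>  V_1 = 3.6 V
I_R2 = (V_1 - V_2)/R2 = (3.6 - 0)/40 = 0.09 A
|I_R2| = 0.09 A

Final answer: |I_R2| = 0.09 A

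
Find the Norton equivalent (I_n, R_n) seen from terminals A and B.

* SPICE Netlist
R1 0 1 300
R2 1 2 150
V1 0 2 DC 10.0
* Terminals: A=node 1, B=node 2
Find the Thévenin equivalent first; then I_n = V_th/R_th and R_n = R_th.
Step 1 — V_th is the open-circuit voltage V_A - V_B (nothing connected across the terminals).
Nodal analysis, taking node 2 as the 0 V reference.
Source V1 fixes V_0 = 10 V.
KCL at each unknown node (sum of currents leaving = 0; resistances in Ω):
  Node 1: (V_1 - 10)/300 + (V_1 - 0)/150 = 0
Collecting terms: 0.01 × V_1 = 0.03333  =>  V_1 = 3.333 V
V_th = V_1 - V_2 = 3.333 - 0 = 3.333 V
Step 2 — R_th: zero the source — replace V1 by a short circuit (node 2 merges into node 0) — and find the resistance seen between A (node 1) and B (node 0).
Reduce the network between node 1 (A) and node 0 (B) by series/parallel combination:
  Rp1 = R1 ‖ R2 (parallel, both between nodes 0 and 1) = 1/(1/300 + 1/150) = 100 Ω
R_th = 100 Ω
I_n = V_th/R_th = 3.333/100 = 0.03333 A, and R_n = R_th = 100 Ω

Final answer: I_n = 0.03333 A, R_n = 100 Ω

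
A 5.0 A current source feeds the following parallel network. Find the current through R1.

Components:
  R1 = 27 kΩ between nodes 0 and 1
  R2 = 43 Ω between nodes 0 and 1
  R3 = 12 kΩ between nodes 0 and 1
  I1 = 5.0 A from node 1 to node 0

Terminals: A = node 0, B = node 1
All resistors sit directly between nodes 0 and 1, so they are in parallel and share one voltage V; the full source current 5 A splits among them.
1/R_par = 1/27000 + 1/43 + 1/12000 = 0.02338 S  =>  R_par = 42.78 Ω
V = I × R_par = 5 × 42.78 = 213.9 V
I_R1 = V/R1 = 213.9/27000 = 0.007922 A

Final answer: 0.007922 A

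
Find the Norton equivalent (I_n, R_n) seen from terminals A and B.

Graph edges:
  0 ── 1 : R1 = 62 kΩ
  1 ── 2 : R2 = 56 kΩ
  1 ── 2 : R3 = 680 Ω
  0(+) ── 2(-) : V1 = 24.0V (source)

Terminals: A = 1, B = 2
Find the Thévenin equivalent first; then I_n = V_th/R_th and R_n = R_th.
Step 1 — V_th is the open-circuit voltage V_A - V_B (nothing connected across the terminals).
Nodal analysis, taking node 2 as the 0 V reference.
Source V1 fixes V_0 = 24 V.
KCL at each unknown node (sum of currents leaving = 0; resistances in Ω):
  Node 1: (V_1 - 24)/62000 + (V_1 - 0)/56000 + (V_1 - 0)/680 = 0
Collecting terms: 0.001505 × V_1 = 0.0003871  =>  V_1 = 0.2573 V
V_th = V_1 - V_2 = 0.2573 - 0 = 0.2573 V
Step 2 — R_th: zero the source — replace V1 by a short circuit (node 2 merges into node 0) — and find the resistance seen between A (node 1) and B (node 0).
Reduce the network between node 1 (A) and node 0 (B) by series/parallel combination:
  Rp1 = R1 ‖ R2 ‖ R3 (parallel, all between nodes 0 and 1) = 1/(1/62000 + 1/56000 + 1/680) = 664.6 Ω
R_th = 664.6 Ω
I_n = V_th/R_th = 0.2573/664.6 = 0.0003871 A, and R_n = R_th = 664.6 Ω

Final answer: I_n = 0.0003871 A, R_n = 664.6 Ω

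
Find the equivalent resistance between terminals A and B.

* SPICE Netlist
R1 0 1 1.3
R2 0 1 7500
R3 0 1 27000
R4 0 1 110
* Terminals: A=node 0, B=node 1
Reduce the network between node 0 (A) and node 1 (B) by series/parallel combination:
  Rp1 = R1 ‖ R2 ‖ R3 ‖ R4 (parallel, all between nodes 0 and 1) = 1/(1/1.3 + 1/7500 + 1/27000 + 1/110) = 1.285 Ω
R_eq = 1.285 Ω

Final answer: 1.285 Ω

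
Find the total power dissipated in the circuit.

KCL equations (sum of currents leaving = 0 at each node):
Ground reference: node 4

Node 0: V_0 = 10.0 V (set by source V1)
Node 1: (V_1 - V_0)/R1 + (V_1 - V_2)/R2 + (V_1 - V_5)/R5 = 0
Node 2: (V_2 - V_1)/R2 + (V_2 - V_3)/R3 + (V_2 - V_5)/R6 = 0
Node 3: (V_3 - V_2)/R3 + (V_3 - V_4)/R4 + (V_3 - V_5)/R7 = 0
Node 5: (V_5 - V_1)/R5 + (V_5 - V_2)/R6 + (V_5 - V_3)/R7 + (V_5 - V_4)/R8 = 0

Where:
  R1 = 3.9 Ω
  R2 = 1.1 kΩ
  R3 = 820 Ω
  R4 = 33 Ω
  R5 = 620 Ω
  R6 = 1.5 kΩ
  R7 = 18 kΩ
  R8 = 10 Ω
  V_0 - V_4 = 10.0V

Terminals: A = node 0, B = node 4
Nodal analysis, taking node 4 as the 0 V reference.
Source V1 fixes V_0 = 10 V.
KCL at each unknown node (sum of currents leaving = 0; resistances in Ω):
  Node 1: (V_1 - 10)/3.9 + (V_1 - V_2)/1100 + (V_1 - V_5)/620 = 0
  Node 2: (V_2 - V_1)/1100 + (V_2 - V_3)/820 + (V_2 - V_5)/1500 = 0
  Node 3: (V_3 - V_2)/820 + (V_3 - 0)/33 + (V_3 - V_5)/18000 = 0
  Node 5: (V_5 - V_1)/620 + (V_5 - V_2)/1500 + (V_5 - V_3)/18000 + (V_5 - 0)/10 = 0
Collecting terms (coefficients in siemens):
  0.2589·V_1 - 0.0009091·V_2 - 0.001613·V_5 = 2.564
  0.002795·V_2 - 0.0009091·V_1 - 0.00122·V_3 - 0.0006667·V_5 = 0
  0.03158·V_3 - 0.00122·V_2 - 0.00005556·V_5 = 0
  0.1023·V_5 - 0.001613·V_1 - 0.0006667·V_2 - 0.00005556·V_3 = 0
Solving these 4 simultaneous equations (Gaussian elimination) gives:
  V_1 = 9.915 V, V_2 = 3.323 V, V_3 = 0.1287 V, V_5 = 0.178 V
Power in each resistor, P = (ΔV)²/R:
  P_R1 = (10 - 9.915)²/3.9 = 0.001836 W
  P_R2 = (9.915 - 3.323)²/1100 = 0.0395 W
  P_R3 = (3.323 - 0.1287)²/820 = 0.01245 W
  P_R4 = (0.1287 - 0)²/33 = 0.0005016 W
  P_R5 = (9.915 - 0.178)²/620 = 0.1529 W
  P_R6 = (3.323 - 0.178)²/1500 = 0.006595 W
  P_R7 = (0.1287 - 0.178)²/18000 = 0.0000001352 W
  P_R8 = (0 - 0.178)²/10 = 0.003168 W
P_total = P_R1 + P_R2 + P_R3 + P_R4 + P_R5 + P_R6 + P_R7 + P_R8 = 0.217 W

Final answer: 0.217 W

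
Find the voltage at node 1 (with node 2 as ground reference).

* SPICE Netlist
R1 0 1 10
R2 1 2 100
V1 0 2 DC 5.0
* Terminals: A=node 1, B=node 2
Nodal analysis, taking node 2 as the 0 V reference.
Source V1 fixes V_0 = 5 V.
KCL at each unknown node (sum of currents leaving = 0; resistances in Ω):
  Node 1: (V_1 - 5)/10 + (V_1 - 0)/100 = 0
Collecting terms: 0.11 × V_1 = 0.5  =>  V_1 = 4.545 V
The requested potential is V_1 = 4.545 V.

Final answer: V_1 = 4.545 V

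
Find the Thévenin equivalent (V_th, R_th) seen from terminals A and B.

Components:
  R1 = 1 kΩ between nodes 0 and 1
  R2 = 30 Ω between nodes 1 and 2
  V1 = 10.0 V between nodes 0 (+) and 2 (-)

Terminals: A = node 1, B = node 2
Step 1 — V_th is the open-circuit voltage V_A - V_B (nothing connected across the terminals).
Nodal analysis, taking node 2 as the 0 V reference.
Source V1 fixes V_0 = 10 V.
KCL at each unknown node (sum of currents leaving = 0; resistances in Ω):
  Node 1: (V_1 - 10)/1000 + (V_1 - 0)/30 = 0
Collecting terms: 0.03433 × V_1 = 0.01  =>  V_1 = 0.2913 V
V_th = V_1 - V_2 = 0.2913 - 0 = 0.2913 V
Step 2 — R_th: zero the source — replace V1 by a short circuit (node 2 merges into node 0) — and find the resistance seen between A (node 1) and B (node 0).
Reduce the network between node 1 (A) and node 0 (B) by series/parallel combination:
  Rp1 = R1 ‖ R2 (parallel, both between nodes 0 and 1) = 1/(1/1000 + 1/30) = 29.13 Ω
R_th = 29.13 Ω

Final answer: V_th = 0.2913 V, R_th = 29.13 Ω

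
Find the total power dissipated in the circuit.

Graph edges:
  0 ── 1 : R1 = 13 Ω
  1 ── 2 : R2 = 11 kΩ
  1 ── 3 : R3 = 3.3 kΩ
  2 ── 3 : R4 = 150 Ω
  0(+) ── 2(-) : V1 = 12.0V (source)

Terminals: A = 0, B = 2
Nodal analysis, taking node 2 as the 0 V reference.
Source V1 fixes V_0 = 12 V.
KCL at each unknown node (sum of currents leaving = 0; resistances in Ω):
  Node 1: (V_1 - 12)/13 + (V_1 - 0)/11000 + (V_1 - V_3)/3300 = 0
  Node 3: (V_3 - V_1)/3300 + (V_3 - 0)/150 = 0
Collecting terms (coefficients in siemens):
  0.07732·V_1 - 0.000303·V_3 = 0.9231
  0.00697·V_3 - 0.000303·V_1 = 0
Determinant D = (0.07732)(0.00697) - (-0.000303)(-0.000303) = 0.0005388
V_1 = [(0.9231)(0.00697) - (-0.000303)(0)]/D = 11.94 V
V_3 = [(0.07732)(0) - (0.9231)(-0.000303)]/D = 0.5192 V
Power in each resistor, P = (ΔV)²/R:
  P_R1 = (12 - 11.94)²/13 = 0.0002687 W
  P_R2 = (11.94 - 0)²/11000 = 0.01296 W
  P_R3 = (11.94 - 0.5192)²/3300 = 0.03953 W
  P_R4 = (0 - 0.5192)²/150 = 0.001797 W
P_total = P_R1 + P_R2 + P_R3 + P_R4 = 0.05456 W

Final answer: 0.05456 W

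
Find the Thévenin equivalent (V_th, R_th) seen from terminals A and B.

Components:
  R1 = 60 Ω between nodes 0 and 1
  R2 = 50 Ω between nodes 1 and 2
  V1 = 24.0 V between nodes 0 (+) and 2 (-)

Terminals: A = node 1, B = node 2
Step 1 — V_th is the open-circuit voltage V_A - V_B (nothing connected across the terminals).
Nodal analysis, taking node 2 as the 0 V reference.
Source V1 fixes V_0 = 24 V.
KCL at each unknown node (sum of currents leaving = 0; resistances in Ω):
  Node 1: (V_1 - 24)/60 + (V_1 - 0)/50 = 0
Collecting terms: 0.03667 × V_1 = 0.4  =>  V_1 = 10.91 V
V_th = V_1 - V_2 = 10.91 - 0 = 10.91 V
Step 2 — R_th: zero the source — replace V1 by a short circuit (node 2 merges into node 0) — and find the resistance seen between A (node 1) and B (node 0).
Reduce the network between node 1 (A) and node 0 (B) by series/parallel combination:
  Rp1 = R1 ‖ R2 (parallel, both between nodes 0 and 1) = 1/(1/60 + 1/50) = 27.27 Ω
R_th = 27.27 Ω

Final answer: V_th = 10.91 V, R_th = 27.27 Ω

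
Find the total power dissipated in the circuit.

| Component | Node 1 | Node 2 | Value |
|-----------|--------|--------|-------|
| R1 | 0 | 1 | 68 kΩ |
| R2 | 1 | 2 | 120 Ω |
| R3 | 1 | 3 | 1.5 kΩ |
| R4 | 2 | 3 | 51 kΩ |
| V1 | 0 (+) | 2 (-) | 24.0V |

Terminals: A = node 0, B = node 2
Nodal analysis, taking node 2 as the 0 V reference.
Source V1 fixes V_0 = 24 V.
KCL at each unknown node (sum of currents leaving = 0; resistances in Ω):
  Node 1: (V_1 - 24)/68000 + (V_1 - 0)/120 + (V_1 - V_3)/1500 = 0
  Node 3: (V_3 - V_1)/1500 + (V_3 - 0)/51000 = 0
Collecting terms (coefficients in siemens):
  0.009015·V_1 - 0.0006667·V_3 = 0.0003529
  0.0006863·V_3 - 0.0006667·V_1 = 0
Determinant D = (0.009015)(0.0006863) - (-0.0006667)(-0.0006667) = 0.000005742
V_1 = [(0.0003529)(0.0006863) - (-0.0006667)(0)]/D = 0.04218 V
V_3 = [(0.009015)(0) - (0.0003529)(-0.0006667)]/D = 0.04098 V
Power in each resistor, P = (ΔV)²/R:
  P_R1 = (24 - 0.04218)²/68000 = 0.008441 W
  P_R2 = (0.04218 - 0)²/120 = 0.00001483 W
  P_R3 = (0.04218 - 0.04098)²/1500 = 0.0000000009683 W
  P_R4 = (0 - 0.04098)²/51000 = 0.00000003292 W
P_total = P_R1 + P_R2 + P_R3 + P_R4 = 0.008456 W

Final answer: 0.008456 W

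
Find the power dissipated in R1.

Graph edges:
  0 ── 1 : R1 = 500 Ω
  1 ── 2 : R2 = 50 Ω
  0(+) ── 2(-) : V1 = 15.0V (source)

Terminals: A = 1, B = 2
Nodal analysis, taking node 2 as the 0 V reference.
Source V1 fixes V_0 = 15 V.
KCL at each unknown node (sum of currents leaving = 0; resistances in Ω):
  Node 1: (V_1 - 15)/500 + (V_1 - 0)/50 = 0
Collecting terms: 0.022 × V_1 = 0.03  =>  V_1 = 1.364 V
I_R1 = (V_0 - V_1)/R1 = (15 - 1.364)/500 = 0.02727 A
P_R1 = I_R1² × R1 = (0.02727)² × 500 = 0.3719 W

Final answer: 0.3719 W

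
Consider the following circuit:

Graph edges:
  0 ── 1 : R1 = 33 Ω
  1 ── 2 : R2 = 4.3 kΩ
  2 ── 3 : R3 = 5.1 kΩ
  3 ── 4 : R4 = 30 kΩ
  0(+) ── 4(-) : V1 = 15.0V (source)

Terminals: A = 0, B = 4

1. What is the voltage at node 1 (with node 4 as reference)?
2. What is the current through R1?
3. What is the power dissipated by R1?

Nodal analysis, taking node 4 as the 0 V reference.
Source V1 fixes V_0 = 15 V.
KCL at each unknown node (sum of currents leaving = 0; resistances in Ω):
  Node 1: (V_1 - 15)/33 + (V_1 - V_2)/4300 = 0
  Node 2: (V_2 - V_1)/4300 + (V_2 - V_3)/5100 = 0
  Node 3: (V_3 - V_2)/5100 + (V_3 - 0)/30000 = 0
Collecting terms (coefficients in siemens):
  0.03054·V_1 - 0.0002326·V_2 = 0.4545
  0.0004286·V_2 - 0.0002326·V_1 - 0.0001961·V_3 = 0
  0.0002294·V_3 - 0.0001961·V_2 = 0
Solving these 3 simultaneous equations (Gaussian elimination) gives:
  V_1 = 14.99 V, V_2 = 13.35 V, V_3 = 11.41 V
Part 1:
  Read off the nodal solution: V_1 = 14.99 V
Part 2:
  I_R1 = (V_0 - V_1)/R1 = (15 - 14.99)/33 = 0.0003804 A
  Magnitude: I_R1 = 0.0003804 A
Part 3:
  I_R1 = (V_0 - V_1)/R1 = (15 - 14.99)/33 = 0.0003804 A
  P_R1 = I_R1² × R1 = (0.0003804)² × 33 = 0.000004775 W

Final answers:
1. V_1 = 14.99 V
2. I_R1 = 0.0003804 A
3. P_R1 = 4.775e-06 W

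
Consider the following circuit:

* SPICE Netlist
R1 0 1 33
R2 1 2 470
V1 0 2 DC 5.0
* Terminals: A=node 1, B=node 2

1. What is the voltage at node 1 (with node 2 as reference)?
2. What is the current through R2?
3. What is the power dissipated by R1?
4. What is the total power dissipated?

Nodal analysis, taking node 2 as the 0 V reference.
Source V1 fixes V_0 = 5 V.
KCL at each unknown node (sum of currents leaving = 0; resistances in Ω):
  Node 1: (V_1 - 5)/33 + (V_1 - 0)/470 = 0
Collecting terms: 0.03243 × V_1 = 0.1515  =>  V_1 = 4.672 V
Part 1:
  Read off the nodal solution: V_1 = 4.672 V
Part 2:
  I_R2 = (V_1 - V_2)/R2 = (4.672 - 0)/470 = 0.00994 A
  Magnitude: I_R2 = 0.00994 A
Part 3:
  I_R1 = (V_0 - V_1)/R1 = (5 - 4.672)/33 = 0.00994 A
  P_R1 = I_R1² × R1 = (0.00994)² × 33 = 0.003261 W
Part 4:
  Power in each resistor, P = (ΔV)²/R:
    P_R1 = (5 - 4.672)²/33 = 0.003261 W
    P_R2 = (4.672 - 0)²/470 = 0.04644 W
  P_total = P_R1 + P_R2 = 0.0497 W

Final answers:
1. V_1 = 4.672 V
2. I_R2 = 0.00994 A
3. P_R1 = 0.003261 W
4. P_total = 0.0497 W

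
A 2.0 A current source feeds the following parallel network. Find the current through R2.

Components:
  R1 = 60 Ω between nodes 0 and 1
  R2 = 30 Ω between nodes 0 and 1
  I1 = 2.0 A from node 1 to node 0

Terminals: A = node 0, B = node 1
All resistors sit directly between nodes 0 and 1, so they are in parallel and share one voltage V; the full source current 2 A splits among them.
1/R_par = 1/60 + 1/30 = 0.05 S  =>  R_par = 20 Ω
V = I × R_par = 2 × 20 = 40 V
I_R2 = V/R2 = 40/30 = 1.333 A

Final answer: 1.333 A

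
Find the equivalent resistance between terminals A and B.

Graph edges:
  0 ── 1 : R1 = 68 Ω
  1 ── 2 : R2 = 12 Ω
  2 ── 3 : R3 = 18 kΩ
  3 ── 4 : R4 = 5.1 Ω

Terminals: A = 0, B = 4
Reduce the network between node 0 (A) and node 4 (B) by series/parallel combination:
  Rs1 = R1 + R2 (series, joined only at node 1) = 68 + 12 = 80 Ω
  Rs2 = R3 + Rs1 (series, joined only at node 2) = 18000 + 80 = 18080 Ω
  Rs3 = R4 + Rs2 (series, joined only at node 3) = 5.1 + 18080 = 18090 Ω
R_eq = 18.09 kΩ

Final answer: 18.09 kΩ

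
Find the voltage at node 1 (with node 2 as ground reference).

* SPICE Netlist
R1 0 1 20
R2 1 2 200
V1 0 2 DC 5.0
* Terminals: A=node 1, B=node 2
Nodal analysis, taking node 2 as the 0 V reference.
Source V1 fixes V_0 = 5 V.
KCL at each unknown node (sum of currents leaving = 0; resistances in Ω):
  Node 1: (V_1 - 5)/20 + (V_1 - 0)/200 = 0
Collecting terms: 0.055 × V_1 = 0.25  =>  V_1 = 4.545 V
The requested potential is V_1 = 4.545 V.

Final answer: V_1 = 4.545 V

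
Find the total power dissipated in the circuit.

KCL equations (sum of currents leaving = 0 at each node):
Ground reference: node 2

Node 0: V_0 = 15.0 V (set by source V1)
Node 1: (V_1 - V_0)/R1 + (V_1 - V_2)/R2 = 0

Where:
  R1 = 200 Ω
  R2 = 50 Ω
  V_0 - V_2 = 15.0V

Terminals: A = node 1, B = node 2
Nodal analysis, taking node 2 as the 0 V reference.
Source V1 fixes V_0 = 15 V.
KCL at each unknown node (sum of currents leaving = 0; resistances in Ω):
  Node 1: (V_1 - 15)/200 + (V_1 - 0)/50 = 0
Collecting terms: 0.025 × V_1 = 0.075  =>  V_1 = 3 V
Power in each resistor, P = (ΔV)²/R:
  P_R1 = (15 - 3)²/200 = 0.72 W
  P_R2 = (3 - 0)²/50 = 0.18 W
P_total = P_R1 + P_R2 = 0.9 W

Final answer: 0.9 W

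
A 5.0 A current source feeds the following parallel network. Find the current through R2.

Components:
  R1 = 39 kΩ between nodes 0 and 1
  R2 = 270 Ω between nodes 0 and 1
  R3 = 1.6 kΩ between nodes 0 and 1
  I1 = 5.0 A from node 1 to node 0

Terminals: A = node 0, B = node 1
All resistors sit directly between nodes 0 and 1, so they are in parallel and share one voltage V; the full source current 5 A splits among them.
1/R_par = 1/39000 + 1/270 + 1/1600 = 0.004354 S  =>  R_par = 229.7 Ω
V = I × R_par = 5 × 229.7 = 1148 V
I_R2 = V/R2 = 1148/270 = 4.253 A

Final answer: 4.253 A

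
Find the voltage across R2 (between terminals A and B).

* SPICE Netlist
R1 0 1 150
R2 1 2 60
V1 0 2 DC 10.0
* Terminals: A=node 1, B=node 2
R1 and R2 are in series across V1 (node 0 → node 1 → node 2), and the output A–B is taken across R2, so this is a voltage divider.
Series current: I = V1/(R1 + R2) = 10/(150 + 60) = 10/210 = 0.04762 A
V_R2 = I × R2 = V1 × R2/(R1 + R2) = 10 × 60/210 = 2.857 V

Final answer: 2.857 V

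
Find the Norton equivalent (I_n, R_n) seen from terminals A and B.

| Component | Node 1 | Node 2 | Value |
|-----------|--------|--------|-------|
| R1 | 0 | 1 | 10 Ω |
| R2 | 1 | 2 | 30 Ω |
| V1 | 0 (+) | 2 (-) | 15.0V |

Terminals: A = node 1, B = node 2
Find the Thévenin equivalent first; then I_n = V_th/R_th and R_n = R_th.
Step 1 — V_th is the open-circuit voltage V_A - V_B (nothing connected across the terminals).
Nodal analysis, taking node 2 as the 0 V reference.
Source V1 fixes V_0 = 15 V.
KCL at each unknown node (sum of currents leaving = 0; resistances in Ω):
  Node 1: (V_1 - 15)/10 + (V_1 - 0)/30 = 0
Collecting terms: 0.1333 × V_1 = 1.5  =>  V_1 = 11.25 V
V_th = V_1 - V_2 = 11.25 - 0 = 11.25 V
Step 2 — R_th: zero the source — replace V1 by a short circuit (node 2 merges into node 0) — and find the resistance seen between A (node 1) and B (node 0).
Reduce the network between node 1 (A) and node 0 (B) by series/parallel combination:
  Rp1 = R1 ‖ R2 (parallel, both between nodes 0 and 1) = 1/(1/10 + 1/30) = 7.5 Ω
R_th = 7.5 Ω
I_n = V_th/R_th = 11.25/7.5 = 1.5 A, and R_n = R_th = 7.5 Ω

Final answer: I_n = 1.5 A, R_n = 7.5 Ω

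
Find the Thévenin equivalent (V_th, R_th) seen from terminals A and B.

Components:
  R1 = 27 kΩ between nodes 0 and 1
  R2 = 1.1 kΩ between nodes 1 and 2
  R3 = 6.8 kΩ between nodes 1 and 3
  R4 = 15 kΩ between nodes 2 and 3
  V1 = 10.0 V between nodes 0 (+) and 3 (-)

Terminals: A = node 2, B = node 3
Step 1 — V_th is the open-circuit voltage V_A - V_B (nothing connected across the terminals).
Nodal analysis, taking node 3 as the 0 V reference.
Source V1 fixes V_0 = 10 V.
KCL at each unknown node (sum of currents leaving = 0; resistances in Ω):
  Node 1: (V_1 - 10)/27000 + (V_1 - V_2)/1100 + (V_1 - 0)/6800 = 0
  Node 2: (V_2 - V_1)/1100 + (V_2 - 0)/15000 = 0
Collecting terms (coefficients in siemens):
  0.001093·V_1 - 0.0009091·V_2 = 0.0003704
  0.0009758·V_2 - 0.0009091·V_1 = 0
Determinant D = (0.001093)(0.0009758) - (-0.0009091)(-0.0009091) = 0.0000002402
V_1 = [(0.0003704)(0.0009758) - (-0.0009091)(0)]/D = 1.504 V
V_2 = [(0.001093)(0) - (0.0003704)(-0.0009091)]/D = 1.402 V
V_th = V_2 - V_3 = 1.402 - 0 = 1.402 V
Step 2 — R_th: zero the source — replace V1 by a short circuit (node 3 merges into node 0) — and find the resistance seen between A (node 2) and B (node 0).
Reduce the network between node 2 (A) and node 0 (B) by series/parallel combination:
  Rp1 = R1 ‖ R3 (parallel, both between nodes 0 and 1) = 1/(1/27000 + 1/6800) = 5432 Ω
  Rs1 = R2 + Rp1 (series, joined only at node 1) = 1100 + 5432 = 6532 Ω
  Rp2 = R4 ‖ Rs1 (parallel, both between nodes 0 and 2) = 1/(1/15000 + 1/6532) = 4550 Ω
R_th = 4.55 kΩ

Final answer: V_th = 1.402 V, R_th = 4.55 kΩ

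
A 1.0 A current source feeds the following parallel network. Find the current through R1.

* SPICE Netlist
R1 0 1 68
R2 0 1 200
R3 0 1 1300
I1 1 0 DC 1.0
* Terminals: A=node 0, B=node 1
All resistors sit directly between nodes 0 and 1, so they are in parallel and share one voltage V; the full source current 1 A splits among them.
1/R_par = 1/68 + 1/200 + 1/1300 = 0.02048 S  =>  R_par = 48.84 Ω
V = I × R_par = 1 × 48.84 = 48.84 V
I_R1 = V/R1 = 48.84/68 = 0.7182 A

Final answer: 0.7182 A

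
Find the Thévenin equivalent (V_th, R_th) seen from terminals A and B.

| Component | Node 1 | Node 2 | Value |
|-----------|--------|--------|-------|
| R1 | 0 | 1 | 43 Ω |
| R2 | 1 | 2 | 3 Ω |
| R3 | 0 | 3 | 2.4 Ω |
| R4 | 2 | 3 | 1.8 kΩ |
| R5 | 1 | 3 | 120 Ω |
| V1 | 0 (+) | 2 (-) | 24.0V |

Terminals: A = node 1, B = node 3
Step 1 — V_th is the open-circuit voltage V_A - V_B (nothing connected across the terminals).
Nodal analysis, taking node 2 as the 0 V reference.
Source V1 fixes V_0 = 24 V.
KCL at each unknown node (sum of currents leaving = 0; resistances in Ω):
  Node 1: (V_1 - 24)/43 + (V_1 - 0)/3 + (V_1 - V_3)/120 = 0
  Node 3: (V_3 - 24)/2.4 + (V_3 - 0)/1800 + (V_3 - V_1)/120 = 0
Collecting terms (coefficients in siemens):
  0.3649·V_1 - 0.008333·V_3 = 0.5581
  0.4256·V_3 - 0.008333·V_1 = 10
Determinant D = (0.3649)(0.4256) - (-0.008333)(-0.008333) = 0.1552
V_1 = [(0.5581)(0.4256) - (-0.008333)(10)]/D = 2.067 V
V_3 = [(0.3649)(10) - (0.5581)(-0.008333)]/D = 23.54 V
V_th = V_1 - V_3 = 2.067 - 23.54 = -21.47 V
Step 2 — R_th: zero the source — replace V1 by a short circuit (node 2 merges into node 0) — and find the resistance seen between A (node 1) and B (node 3).
Reduce the network between node 1 (A) and node 3 (B) by series/parallel combination:
  Rp1 = R1 ‖ R2 (parallel, both between nodes 0 and 1) = 1/(1/43 + 1/3) = 2.804 Ω
  Rp2 = R3 ‖ R4 (parallel, both between nodes 0 and 3) = 1/(1/2.4 + 1/1800) = 2.397 Ω
  Rs1 = Rp1 + Rp2 (series, joined only at node 0) = 2.804 + 2.397 = 5.201 Ω
  Rp3 = R5 ‖ Rs1 (parallel, both between nodes 1 and 3) = 1/(1/120 + 1/5.201) = 4.985 Ω
R_th = 4.985 Ω

Final answer: V_th = -21.47 V, R_th = 4.985 Ω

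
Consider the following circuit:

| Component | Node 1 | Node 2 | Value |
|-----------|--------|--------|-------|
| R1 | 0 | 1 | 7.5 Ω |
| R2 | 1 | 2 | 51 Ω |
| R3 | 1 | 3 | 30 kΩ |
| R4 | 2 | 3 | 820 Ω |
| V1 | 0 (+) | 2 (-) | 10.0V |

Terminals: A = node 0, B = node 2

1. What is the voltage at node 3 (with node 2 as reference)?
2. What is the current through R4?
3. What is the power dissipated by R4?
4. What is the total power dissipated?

Nodal analysis, taking node 2 as the 0 V reference.
Source V1 fixes V_0 = 10 V.
KCL at each unknown node (sum of currents leaving = 0; resistances in Ω):
  Node 1: (V_1 - 10)/7.5 + (V_1 - 0)/51 + (V_1 - V_3)/30000 = 0
  Node 3: (V_3 - V_1)/30000 + (V_3 - 0)/820 = 0
Collecting terms (coefficients in siemens):
  0.153·V_1 - 0.00003333·V_3 = 1.333
  0.001253·V_3 - 0.00003333·V_1 = 0
Determinant D = (0.153)(0.001253) - (-0.00003333)(-0.00003333) = 0.0001917
V_1 = [(1.333)(0.001253) - (-0.00003333)(0)]/D = 8.716 V
V_3 = [(0.153)(0) - (1.333)(-0.00003333)]/D = 0.2319 V
Part 1:
  Read off the nodal solution: V_3 = 0.2319 V
Part 2:
  I_R4 = (V_2 - V_3)/R4 = (0 - 0.2319)/820 = -0.0002828 A
  Magnitude: I_R4 = 0.0002828 A
Part 3:
  I_R4 = (V_2 - V_3)/R4 = (0 - 0.2319)/820 = -0.0002828 A
  P_R4 = I_R4² × R4 = (-0.0002828)² × 820 = 0.00006558 W
Part 4:
  Power in each resistor, P = (ΔV)²/R:
    P_R1 = (10 - 8.716)²/7.5 = 0.2198 W
    P_R2 = (8.716 - 0)²/51 = 1.49 W
    P_R3 = (8.716 - 0.2319)²/30000 = 0.002399 W
    P_R4 = (0 - 0.2319)²/820 = 0.00006558 W
  P_total = P_R1 + P_R2 + P_R3 + P_R4 = 1.712 W

Final answers:
1. V_3 = 0.2319 V
2. I_R4 = 0.0002828 A
3. P_R4 = 6.558e-05 W
4. P_total = 1.712 W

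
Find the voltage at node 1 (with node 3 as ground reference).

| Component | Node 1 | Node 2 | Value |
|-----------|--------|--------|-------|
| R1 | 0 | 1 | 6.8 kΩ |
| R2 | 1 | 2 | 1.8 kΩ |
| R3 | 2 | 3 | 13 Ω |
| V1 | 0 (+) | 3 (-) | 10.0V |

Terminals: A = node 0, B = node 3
Nodal analysis, taking node 3 as the 0 V reference.
Source V1 fixes V_0 = 10 V.
KCL at each unknown node (sum of currents leaving = 0; resistances in Ω):
  Node 1: (V_1 - 10)/6800 + (V_1 - V_2)/1800 = 0
  Node 2: (V_2 - V_1)/1800 + (V_2 - 0)/13 = 0
Collecting terms (coefficients in siemens):
  0.0007026·V_1 - 0.0005556·V_2 = 0.001471
  0.07748·V_2 - 0.0005556·V_1 = 0
Determinant D = (0.0007026)(0.07748) - (-0.0005556)(-0.0005556) = 0.00005413
V_1 = [(0.001471)(0.07748) - (-0.0005556)(0)]/D = 2.105 V
V_2 = [(0.0007026)(0) - (0.001471)(-0.0005556)]/D = 0.01509 V
The requested potential is V_1 = 2.105 V.

Final answer: V_1 = 2.105 V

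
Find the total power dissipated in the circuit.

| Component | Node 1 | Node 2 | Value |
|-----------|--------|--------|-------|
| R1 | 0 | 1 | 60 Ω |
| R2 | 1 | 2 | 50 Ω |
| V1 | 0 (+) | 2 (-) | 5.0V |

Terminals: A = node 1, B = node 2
Nodal analysis, taking node 2 as the 0 V reference.
Source V1 fixes V_0 = 5 V.
KCL at each unknown node (sum of currents leaving = 0; resistances in Ω):
  Node 1: (V_1 - 5)/60 + (V_1 - 0)/50 = 0
Collecting terms: 0.03667 × V_1 = 0.08333  =>  V_1 = 2.273 V
Power in each resistor, P = (ΔV)²/R:
  P_R1 = (5 - 2.273)²/60 = 0.124 W
  P_R2 = (2.273 - 0)²/50 = 0.1033 W
P_total = P_R1 + P_R2 = 0.2273 W

Final answer: 0.2273 W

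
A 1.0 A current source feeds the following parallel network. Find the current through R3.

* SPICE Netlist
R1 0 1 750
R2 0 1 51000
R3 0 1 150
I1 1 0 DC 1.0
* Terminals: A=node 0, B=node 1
All resistors sit directly between nodes 0 and 1, so they are in parallel and share one voltage V; the full source current 1 A splits among them.
1/R_par = 1/750 + 1/51000 + 1/150 = 0.00802 S  =>  R_par = 124.7 Ω
V = I × R_par = 1 × 124.7 = 124.7 V
I_R3 = V/R3 = 124.7/150 = 0.8313 A

Final answer: 0.8313 A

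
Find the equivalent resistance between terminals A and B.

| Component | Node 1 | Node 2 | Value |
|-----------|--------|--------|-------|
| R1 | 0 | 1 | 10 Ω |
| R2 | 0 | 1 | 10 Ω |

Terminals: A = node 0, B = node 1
Reduce the network between node 0 (A) and node 1 (B) by series/parallel combination:
  Rp1 = R1 ‖ R2 (parallel, both between nodes 0 and 1) = 1/(1/10 + 1/10) = 5 Ω
R_eq = 5 Ω

Final answer: 5 Ω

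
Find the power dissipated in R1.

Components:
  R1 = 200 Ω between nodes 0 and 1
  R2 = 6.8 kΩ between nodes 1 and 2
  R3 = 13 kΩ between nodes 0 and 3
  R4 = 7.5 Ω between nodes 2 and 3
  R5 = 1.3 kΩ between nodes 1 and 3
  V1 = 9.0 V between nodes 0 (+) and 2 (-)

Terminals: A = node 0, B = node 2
Nodal analysis, taking node 2 as the 0 V reference.
Source V1 fixes V_0 = 9 V.
KCL at each unknown node (sum of currents leaving = 0; resistances in Ω):
  Node 1: (V_1 - 9)/200 + (V_1 - 0)/6800 + (V_1 - V_3)/1300 = 0
  Node 3: (V_3 - 9)/13000 + (V_3 - 0)/7.5 + (V_3 - V_1)/1300 = 0
Collecting terms (coefficients in siemens):
  0.005916·V_1 - 0.0007692·V_3 = 0.045
  0.1342·V_3 - 0.0007692·V_1 = 0.0006923
Determinant D = (0.005916)(0.1342) - (-0.0007692)(-0.0007692) = 0.0007933
V_1 = [(0.045)(0.1342) - (-0.0007692)(0.0006923)]/D = 7.612 V
V_3 = [(0.005916)(0.0006923) - (0.045)(-0.0007692)]/D = 0.0488 V
I_R1 = (V_0 - V_1)/R1 = (9 - 7.612)/200 = 0.006938 A
P_R1 = I_R1² × R1 = (0.006938)² × 200 = 0.009626 W

Final answer: 0.009626 W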